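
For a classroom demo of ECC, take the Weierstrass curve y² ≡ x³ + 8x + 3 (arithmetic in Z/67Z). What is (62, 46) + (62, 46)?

(46, 50)

tangent at (62, 46): λ = (3·62² + 8)/(2·46) ≡ 16/25. 25⁻¹ ≡ 59 (mod 67) since 25·59 = 1475 ≡ 1, so λ ≡ 16·59 ≡ 6.
  x = λ² - 62 - 62 = 36 - 124 ≡ 46; y = λ·(62 - 46) - 46 ≡ 50. → (46, 50)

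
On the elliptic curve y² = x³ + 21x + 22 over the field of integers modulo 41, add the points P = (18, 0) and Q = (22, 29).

(10, 17)

(18, 0) + (22, 29). λ = (29 - 0)/(22 - 18) ≡ 29/4 mod 41. 4⁻¹ ≡ 31 (mod 41) since 4·31 = 124 ≡ 1, so λ ≡ 38.
  x = λ² - 18 - 22 = 1444 - 40 ≡ 10; y = λ·(18 - 10) - 0 ≡ 17. → (10, 17)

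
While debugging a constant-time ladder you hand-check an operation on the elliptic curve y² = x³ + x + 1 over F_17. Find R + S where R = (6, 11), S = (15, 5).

(4, 16)

(6, 11) + (15, 5). λ = (5 - 11)/(15 - 6) ≡ 11/9 mod 17. 9⁻¹ ≡ 2 (mod 17) since 9·2 = 18 ≡ 1, so λ ≡ 5.
  x = λ² - 6 - 15 = 25 - 21 ≡ 4; y = λ·(6 - 4) - 11 ≡ 16. → (4, 16)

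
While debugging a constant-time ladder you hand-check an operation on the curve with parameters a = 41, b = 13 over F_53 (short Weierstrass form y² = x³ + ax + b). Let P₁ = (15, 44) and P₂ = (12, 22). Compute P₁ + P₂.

(15, 44) + (12, 22). λ = (22 - 44)/(12 - 15) ≡ 31/50 mod 53. 50⁻¹ ≡ 35 (mod 53), so λ ≡ 25.
  x = λ² - 15 - 12 = 625 - 27 ≡ 15; y = λ·(15 - 15) - 44 ≡ 9. → (15, 9)

(15, 9)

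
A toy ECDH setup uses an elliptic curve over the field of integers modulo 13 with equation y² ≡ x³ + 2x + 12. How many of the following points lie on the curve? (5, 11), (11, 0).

2

(5, 11): 11² ≡ 4, rhs ≡ 4 → on.
(11, 0): 0² ≡ 0, rhs ≡ 0 → on.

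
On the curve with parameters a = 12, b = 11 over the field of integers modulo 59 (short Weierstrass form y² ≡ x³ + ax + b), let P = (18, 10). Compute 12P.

Repeated addition: build up to 12P.
2P: tangent at (18, 10): λ = (3·18² + 12)/(2·10) ≡ 40/20. 20⁻¹ ≡ 3 (mod 59) since 20·3 = 60 ≡ 1, so λ ≡ 40·3 ≡ 2.
  x = λ² - 18 - 18 = 4 - 36 ≡ 27; y = λ·(18 - 27) - 10 ≡ 31. → (27, 31)
3P: (27, 31) + (18, 10). λ = (10 - 31)/(18 - 27) ≡ 38/50 mod 59. 50⁻¹ ≡ 13 (mod 59), so λ ≡ 22.
  x = λ² - 27 - 18 = 484 - 45 ≡ 26; y = λ·(27 - 26) - 31 ≡ 50. → (26, 50)
4P: (26, 50) + (18, 10). λ = (10 - 50)/(18 - 26) ≡ 19/51 mod 59. 51⁻¹ ≡ 22 (mod 59), so λ ≡ 5.
  x = λ² - 26 - 18 = 25 - 44 ≡ 40; y = λ·(26 - 40) - 50 ≡ 57. → (40, 57)
5P: (40, 57) + (18, 10). λ = (10 - 57)/(18 - 40) ≡ 12/37 mod 59. 37⁻¹ ≡ 8 (mod 59), so λ ≡ 37.
  x = λ² - 40 - 18 = 1369 - 58 ≡ 13; y = λ·(40 - 13) - 57 ≡ 57. → (13, 57)
6P: (13, 57) + (18, 10). λ = (10 - 57)/(18 - 13) ≡ 12/5 mod 59. 5⁻¹ ≡ 12 (mod 59) since 5·12 = 60 ≡ 1, so λ ≡ 26.
  x = λ² - 13 - 18 = 676 - 31 ≡ 55; y = λ·(13 - 55) - 57 ≡ 31. → (55, 31)
7P: (55, 31) + (18, 10). λ = (10 - 31)/(18 - 55) ≡ 38/22 mod 59. 22⁻¹ ≡ 51 (mod 59) since 22·51 = 1122 ≡ 1, so λ ≡ 50.
  x = λ² - 55 - 18 = 2500 - 73 ≡ 8; y = λ·(55 - 8) - 31 ≡ 18. → (8, 18)
8P: (8, 18) + (18, 10). λ = (10 - 18)/(18 - 8) ≡ 51/10 mod 59. 10⁻¹ ≡ 6 (mod 59), so λ ≡ 11.
  x = λ² - 8 - 18 = 121 - 26 ≡ 36; y = λ·(8 - 36) - 18 ≡ 28. → (36, 28)
9P: (36, 28) + (18, 10). λ = (10 - 28)/(18 - 36) ≡ 41/41 mod 59. 41⁻¹ ≡ 36 (mod 59), so λ ≡ 1.
  x = λ² - 36 - 18 = 1 - 54 ≡ 6; y = λ·(36 - 6) - 28 ≡ 2. → (6, 2)
10P: (6, 2) + (18, 10). λ = (10 - 2)/(18 - 6) ≡ 8/12 mod 59. 12⁻¹ ≡ 5 (mod 59), so λ ≡ 40.
  x = λ² - 6 - 18 = 1600 - 24 ≡ 42; y = λ·(6 - 42) - 2 ≡ 33. → (42, 33)
11P: (42, 33) + (18, 10). λ = (10 - 33)/(18 - 42) ≡ 36/35 mod 59. 35⁻¹ ≡ 27 (mod 59) since 35·27 = 945 ≡ 1, so λ ≡ 28.
  x = λ² - 42 - 18 = 784 - 60 ≡ 16; y = λ·(42 - 16) - 33 ≡ 46. → (16, 46)
12P: (16, 46) + (18, 10). λ = (10 - 46)/(18 - 16) ≡ 23/2 mod 59. 2⁻¹ ≡ 30 (mod 59), so λ ≡ 41.
  x = λ² - 16 - 18 = 1681 - 34 ≡ 54; y = λ·(16 - 54) - 46 ≡ 48. → (54, 48)

(54, 48)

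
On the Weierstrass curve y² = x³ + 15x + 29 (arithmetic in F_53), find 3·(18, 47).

(51, 37)

Write G = (18, 47).
Repeated addition: build up to 3G.
2G: tangent at (18, 47): λ = (3·18² + 15)/(2·47) ≡ 33/41. 41⁻¹ ≡ 22 (mod 53), so λ ≡ 33·22 ≡ 37.
  x = λ² - 18 - 18 = 1369 - 36 ≡ 8; y = λ·(18 - 8) - 47 ≡ 5. → (8, 5)
3G: (8, 5) + (18, 47). λ = (47 - 5)/(18 - 8) ≡ 42/10 mod 53. 10⁻¹ ≡ 16 (mod 53) since 10·16 = 160 ≡ 1, so λ ≡ 36.
  x = λ² - 8 - 18 = 1296 - 26 ≡ 51; y = λ·(8 - 51) - 5 ≡ 37. → (51, 37)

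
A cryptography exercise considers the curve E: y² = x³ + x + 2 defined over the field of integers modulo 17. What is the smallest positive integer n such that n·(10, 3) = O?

8

2P: tangent at (10, 3): λ = (3·10² + 1)/(2·3) ≡ 12/6. 6⁻¹ ≡ 3 (mod 17), so λ ≡ 12·3 ≡ 2.
  x = λ² - 10 - 10 = 4 - 20 ≡ 1; y = λ·(10 - 1) - 3 ≡ 15. → (1, 15)
3P: (1, 15) + (10, 3). λ = (3 - 15)/(10 - 1) ≡ 5/9 mod 17. 9⁻¹ ≡ 2 (mod 17), so λ ≡ 10.
  x = λ² - 1 - 10 = 100 - 11 ≡ 4; y = λ·(1 - 4) - 15 ≡ 6. → (4, 6)
4P: (4, 6) + (10, 3). λ = (3 - 6)/(10 - 4) ≡ 14/6 mod 17. 6⁻¹ ≡ 3 (mod 17), so λ ≡ 8.
  x = λ² - 4 - 10 = 64 - 14 ≡ 16; y = λ·(4 - 16) - 6 ≡ 0. → (16, 0)
5P: (16, 0) + (10, 3). λ = (3 - 0)/(10 - 16) ≡ 3/11 mod 17. 11⁻¹ ≡ 14 (mod 17), so λ ≡ 8.
  x = λ² - 16 - 10 = 64 - 26 ≡ 4; y = λ·(16 - 4) - 0 ≡ 11. → (4, 11)
6P: (4, 11) + (10, 3). λ = (3 - 11)/(10 - 4) ≡ 9/6 mod 17. 6⁻¹ ≡ 3 (mod 17), so λ ≡ 10.
  x = λ² - 4 - 10 = 100 - 14 ≡ 1; y = λ·(4 - 1) - 11 ≡ 2. → (1, 2)
7P: (1, 2) + (10, 3). λ = (3 - 2)/(10 - 1) ≡ 1/9 mod 17. 9⁻¹ ≡ 2 (mod 17) since 9·2 = 18 ≡ 1, so λ ≡ 2.
  x = λ² - 1 - 10 = 4 - 11 ≡ 10; y = λ·(1 - 10) - 2 ≡ 14. → (10, 14)
8P: (10, 14) + (10, 3): same x and y₁ ≡ -y₂, so the sum is O.
8P = O, so the order is 8.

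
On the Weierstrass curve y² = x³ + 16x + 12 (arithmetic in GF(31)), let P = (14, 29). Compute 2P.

tangent at (14, 29): λ = (3·14² + 16)/(2·29) ≡ 15/27. 27⁻¹ ≡ 23 (mod 31), so λ ≡ 15·23 ≡ 4.
  x = λ² - 14 - 14 = 16 - 28 ≡ 19; y = λ·(14 - 19) - 29 ≡ 13. → (19, 13)

(19, 13)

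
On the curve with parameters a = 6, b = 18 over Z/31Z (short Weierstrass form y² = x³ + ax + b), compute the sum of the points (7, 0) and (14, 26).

(7, 0) + (14, 26). λ = (26 - 0)/(14 - 7) ≡ 26/7 mod 31. 7⁻¹ ≡ 9 (mod 31), so λ ≡ 17.
  x = λ² - 7 - 14 = 289 - 21 ≡ 20; y = λ·(7 - 20) - 0 ≡ 27. → (20, 27)

(20, 27)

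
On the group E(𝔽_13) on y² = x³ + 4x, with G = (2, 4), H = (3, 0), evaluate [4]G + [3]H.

First 4G:
Repeated addition: build up to 4G.
2G: tangent at (2, 4): λ = (3·2² + 4)/(2·4) ≡ 3/8. 8⁻¹ ≡ 5 (mod 13) since 8·5 = 40 ≡ 1, so λ ≡ 3·5 ≡ 2.
  x = λ² - 2 - 2 = 4 - 4 ≡ 0; y = λ·(2 - 0) - 4 ≡ 0. → (0, 0)
3G: (0, 0) + (2, 4). λ = (4 - 0)/(2 - 0) ≡ 4/2 mod 13. 2⁻¹ ≡ 7 (mod 13), so λ ≡ 2.
  x = λ² - 0 - 2 = 4 - 2 ≡ 2; y = λ·(0 - 2) - 0 ≡ 9. → (2, 9)
4G: (2, 9) + (2, 4): same x and y₁ ≡ -y₂, so the sum is O.
4G = O.
Next 3H:
Repeated addition: build up to 3H.
2H: (3, 0) + (3, 0): same x and y₁ ≡ -y₂, so the sum is O.
3H: O + (3, 0) = (3, 0) (identity).
3H = (3, 0).
Finally 4G + 3H:
O + (3, 0) = (3, 0) (identity).

(3, 0)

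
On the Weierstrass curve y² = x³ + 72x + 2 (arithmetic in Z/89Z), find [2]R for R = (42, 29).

tangent at (42, 29): λ = (3·42² + 72)/(2·29) ≡ 24/58. 58⁻¹ ≡ 66 (mod 89) since 58·66 = 3828 ≡ 1, so λ ≡ 24·66 ≡ 71.
  x = λ² - 42 - 42 = 5041 - 84 ≡ 62; y = λ·(42 - 62) - 29 ≡ 64. → (62, 64)

(62, 64)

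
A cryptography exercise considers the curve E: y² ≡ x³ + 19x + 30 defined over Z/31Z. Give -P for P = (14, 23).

(14, 8)

-(14, 23) = (14, -23 mod 31) = (14, 8).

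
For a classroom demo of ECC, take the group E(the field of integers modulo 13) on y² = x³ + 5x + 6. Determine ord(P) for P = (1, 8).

8

2P: tangent at (1, 8): λ = (3·1² + 5)/(2·8) ≡ 8/3. 3⁻¹ ≡ 9 (mod 13), so λ ≡ 8·9 ≡ 7.
  x = λ² - 1 - 1 = 49 - 2 ≡ 8; y = λ·(1 - 8) - 8 ≡ 8. → (8, 8)
3P: (8, 8) + (1, 8). λ = (8 - 8)/(1 - 8) ≡ 0/6 mod 13. 6⁻¹ ≡ 11 (mod 13), so λ ≡ 0.
  x = λ² - 8 - 1 = 0 - 9 ≡ 4; y = λ·(8 - 4) - 8 ≡ 5. → (4, 5)
4P: (4, 5) + (1, 8). λ = (8 - 5)/(1 - 4) ≡ 3/10 mod 13. 10⁻¹ ≡ 4 (mod 13), so λ ≡ 12.
  x = λ² - 4 - 1 = 144 - 5 ≡ 9; y = λ·(4 - 9) - 5 ≡ 0. → (9, 0)
5P: (9, 0) + (1, 8). λ = (8 - 0)/(1 - 9) ≡ 8/5 mod 13. 5⁻¹ ≡ 8 (mod 13), so λ ≡ 12.
  x = λ² - 9 - 1 = 144 - 10 ≡ 4; y = λ·(9 - 4) - 0 ≡ 8. → (4, 8)
6P: (4, 8) + (1, 8). λ = (8 - 8)/(1 - 4) ≡ 0/10 mod 13. 10⁻¹ ≡ 4 (mod 13) since 10·4 = 40 ≡ 1, so λ ≡ 0.
  x = λ² - 4 - 1 = 0 - 5 ≡ 8; y = λ·(4 - 8) - 8 ≡ 5. → (8, 5)
7P: (8, 5) + (1, 8). λ = (8 - 5)/(1 - 8) ≡ 3/6 mod 13. 6⁻¹ ≡ 11 (mod 13), so λ ≡ 7.
  x = λ² - 8 - 1 = 49 - 9 ≡ 1; y = λ·(8 - 1) - 5 ≡ 5. → (1, 5)
8P: (1, 5) + (1, 8): same x and y₁ ≡ -y₂, so the sum is O.
8P = O, so the order is 8.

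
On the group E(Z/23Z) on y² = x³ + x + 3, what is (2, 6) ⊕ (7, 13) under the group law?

(4, 5)

(2, 6) + (7, 13). λ = (13 - 6)/(7 - 2) ≡ 7/5 mod 23. 5⁻¹ ≡ 14 (mod 23), so λ ≡ 6.
  x = λ² - 2 - 7 = 36 - 9 ≡ 4; y = λ·(2 - 4) - 6 ≡ 5. → (4, 5)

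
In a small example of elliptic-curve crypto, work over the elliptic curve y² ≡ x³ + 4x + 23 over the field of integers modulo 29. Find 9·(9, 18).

Write Q = (9, 18).
Repeated addition: build up to 9Q.
2Q: tangent at (9, 18): λ = (3·9² + 4)/(2·18) ≡ 15/7. 7⁻¹ ≡ 25 (mod 29), so λ ≡ 15·25 ≡ 27.
  x = λ² - 9 - 9 = 729 - 18 ≡ 15; y = λ·(9 - 15) - 18 ≡ 23. → (15, 23)
3Q: (15, 23) + (9, 18). λ = (18 - 23)/(9 - 15) ≡ 24/23 mod 29. 23⁻¹ ≡ 24 (mod 29), so λ ≡ 25.
  x = λ² - 15 - 9 = 625 - 24 ≡ 21; y = λ·(15 - 21) - 23 ≡ 1. → (21, 1)
4Q: (21, 1) + (9, 18). λ = (18 - 1)/(9 - 21) ≡ 17/17 mod 29. 17⁻¹ ≡ 12 (mod 29), so λ ≡ 1.
  x = λ² - 21 - 9 = 1 - 30 ≡ 0; y = λ·(21 - 0) - 1 ≡ 20. → (0, 20)
5Q: (0, 20) + (9, 18). λ = (18 - 20)/(9 - 0) ≡ 27/9 mod 29. 9⁻¹ ≡ 13 (mod 29) since 9·13 = 117 ≡ 1, so λ ≡ 3.
  x = λ² - 0 - 9 = 9 - 9 ≡ 0; y = λ·(0 - 0) - 20 ≡ 9. → (0, 9)
6Q: (0, 9) + (9, 18). λ = (18 - 9)/(9 - 0) ≡ 9/9 mod 29. 9⁻¹ ≡ 13 (mod 29), so λ ≡ 1.
  x = λ² - 0 - 9 = 1 - 9 ≡ 21; y = λ·(0 - 21) - 9 ≡ 28. → (21, 28)
7Q: (21, 28) + (9, 18). λ = (18 - 28)/(9 - 21) ≡ 19/17 mod 29. 17⁻¹ ≡ 12 (mod 29) since 17·12 = 204 ≡ 1, so λ ≡ 25.
  x = λ² - 21 - 9 = 625 - 30 ≡ 15; y = λ·(21 - 15) - 28 ≡ 6. → (15, 6)
8Q: (15, 6) + (9, 18). λ = (18 - 6)/(9 - 15) ≡ 12/23 mod 29. 23⁻¹ ≡ 24 (mod 29), so λ ≡ 27.
  x = λ² - 15 - 9 = 729 - 24 ≡ 9; y = λ·(15 - 9) - 6 ≡ 11. → (9, 11)
9Q: (9, 11) + (9, 18): same x and y₁ ≡ -y₂, so the sum is O.

O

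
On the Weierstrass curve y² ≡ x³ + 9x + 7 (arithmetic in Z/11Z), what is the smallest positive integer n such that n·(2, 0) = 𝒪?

2

2P: (2, 0) + (2, 0): same x and y₁ ≡ -y₂, so the sum is 𝒪.
2P = 𝒪, so the order is 2.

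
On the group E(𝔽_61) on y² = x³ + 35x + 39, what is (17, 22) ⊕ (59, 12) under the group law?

(17, 22) + (59, 12). λ = (12 - 22)/(59 - 17) ≡ 51/42 mod 61. 42⁻¹ ≡ 16 (mod 61), so λ ≡ 23.
  x = λ² - 17 - 59 = 529 - 76 ≡ 26; y = λ·(17 - 26) - 22 ≡ 15. → (26, 15)

(26, 15)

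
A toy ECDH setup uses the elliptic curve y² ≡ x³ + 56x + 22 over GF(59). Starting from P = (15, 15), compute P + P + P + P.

(43, 24)

Double-and-add on 4 = (100)₂. Start with P = (15, 15) for the leading 1-bit.
double: tangent at (15, 15): λ = (3·15² + 56)/(2·15) ≡ 23/30. 30⁻¹ ≡ 2 (mod 59) since 30·2 = 60 ≡ 1, so λ ≡ 23·2 ≡ 46.
  x = λ² - 15 - 15 = 2116 - 30 ≡ 21; y = λ·(15 - 21) - 15 ≡ 4. → (21, 4)
double: tangent at (21, 4): λ = (3·21² + 56)/(2·4) ≡ 22/8. 8⁻¹ ≡ 37 (mod 59) since 8·37 = 296 ≡ 1, so λ ≡ 22·37 ≡ 47.
  x = λ² - 21 - 21 = 2209 - 42 ≡ 43; y = λ·(21 - 43) - 4 ≡ 24. → (43, 24)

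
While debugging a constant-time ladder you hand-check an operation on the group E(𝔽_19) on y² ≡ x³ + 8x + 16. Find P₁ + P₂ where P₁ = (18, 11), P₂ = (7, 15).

(18, 11) + (7, 15). λ = (15 - 11)/(7 - 18) ≡ 4/8 mod 19. 8⁻¹ ≡ 12 (mod 19) since 8·12 = 96 ≡ 1, so λ ≡ 10.
  x = λ² - 18 - 7 = 100 - 25 ≡ 18; y = λ·(18 - 18) - 11 ≡ 8. → (18, 8)

(18, 8)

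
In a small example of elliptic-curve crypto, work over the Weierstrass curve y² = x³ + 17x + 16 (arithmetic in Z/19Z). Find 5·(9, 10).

O

Write Q = (9, 10).
Double-and-add on 5 = (101)₂. Start with Q = (9, 10) for the leading 1-bit.
double: tangent at (9, 10): λ = (3·9² + 17)/(2·10) ≡ 13/1. 1⁻¹ ≡ 1 (mod 19) since 1·1 = 1 ≡ 1, so λ ≡ 13·1 ≡ 13.
  x = λ² - 9 - 9 = 169 - 18 ≡ 18; y = λ·(9 - 18) - 10 ≡ 6. → (18, 6)
double: tangent at (18, 6): λ = (3·18² + 17)/(2·6) ≡ 1/12. 12⁻¹ ≡ 8 (mod 19) since 12·8 = 96 ≡ 1, so λ ≡ 1·8 ≡ 8.
  x = λ² - 18 - 18 = 64 - 36 ≡ 9; y = λ·(18 - 9) - 6 ≡ 9. → (9, 9)
add Q: (9, 9) + (9, 10): same x and y₁ ≡ -y₂, so the sum is 𝒪.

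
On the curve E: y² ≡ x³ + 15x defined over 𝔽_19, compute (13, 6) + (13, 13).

O

The two points share x = 13 and their y-coordinates satisfy 6 + 13 ≡ 0 (mod 19), so they are inverses. Their sum is 𝒪.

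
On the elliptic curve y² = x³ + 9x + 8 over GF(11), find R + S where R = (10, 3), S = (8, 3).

(4, 8)

(10, 3) + (8, 3). λ = (3 - 3)/(8 - 10) ≡ 0/9 mod 11. 9⁻¹ ≡ 5 (mod 11) since 9·5 = 45 ≡ 1, so λ ≡ 0.
  x = λ² - 10 - 8 = 0 - 18 ≡ 4; y = λ·(10 - 4) - 3 ≡ 8. → (4, 8)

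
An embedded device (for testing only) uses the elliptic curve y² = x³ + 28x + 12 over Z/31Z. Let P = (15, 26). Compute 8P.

Repeated addition: build up to 8P.
2P: tangent at (15, 26): λ = (3·15² + 28)/(2·26) ≡ 21/21. 21⁻¹ ≡ 3 (mod 31), so λ ≡ 21·3 ≡ 1.
  x = λ² - 15 - 15 = 1 - 30 ≡ 2; y = λ·(15 - 2) - 26 ≡ 18. → (2, 18)
3P: (2, 18) + (15, 26). λ = (26 - 18)/(15 - 2) ≡ 8/13 mod 31. 13⁻¹ ≡ 12 (mod 31) since 13·12 = 156 ≡ 1, so λ ≡ 3.
  x = λ² - 2 - 15 = 9 - 17 ≡ 23; y = λ·(2 - 23) - 18 ≡ 12. → (23, 12)
4P: (23, 12) + (15, 26). λ = (26 - 12)/(15 - 23) ≡ 14/23 mod 31. 23⁻¹ ≡ 27 (mod 31), so λ ≡ 6.
  x = λ² - 23 - 15 = 36 - 38 ≡ 29; y = λ·(23 - 29) - 12 ≡ 14. → (29, 14)
5P: (29, 14) + (15, 26). λ = (26 - 14)/(15 - 29) ≡ 12/17 mod 31. 17⁻¹ ≡ 11 (mod 31), so λ ≡ 8.
  x = λ² - 29 - 15 = 64 - 44 ≡ 20; y = λ·(29 - 20) - 14 ≡ 27. → (20, 27)
6P: (20, 27) + (15, 26). λ = (26 - 27)/(15 - 20) ≡ 30/26 mod 31. 26⁻¹ ≡ 6 (mod 31), so λ ≡ 25.
  x = λ² - 20 - 15 = 625 - 35 ≡ 1; y = λ·(20 - 1) - 27 ≡ 14. → (1, 14)
7P: (1, 14) + (15, 26). λ = (26 - 14)/(15 - 1) ≡ 12/14 mod 31. 14⁻¹ ≡ 20 (mod 31), so λ ≡ 23.
  x = λ² - 1 - 15 = 529 - 16 ≡ 17; y = λ·(1 - 17) - 14 ≡ 21. → (17, 21)
8P: (17, 21) + (15, 26). λ = (26 - 21)/(15 - 17) ≡ 5/29 mod 31. 29⁻¹ ≡ 15 (mod 31), so λ ≡ 13.
  x = λ² - 17 - 15 = 169 - 32 ≡ 13; y = λ·(17 - 13) - 21 ≡ 0. → (13, 0)

(13, 0)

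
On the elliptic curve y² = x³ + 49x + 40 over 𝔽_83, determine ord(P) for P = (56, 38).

2P: tangent at (56, 38): λ = (3·56² + 49)/(2·38) ≡ 78/76. 76⁻¹ ≡ 71 (mod 83), so λ ≡ 78·71 ≡ 60.
  x = λ² - 56 - 56 = 3600 - 112 ≡ 2; y = λ·(56 - 2) - 38 ≡ 48. → (2, 48)
3P: (2, 48) + (56, 38). λ = (38 - 48)/(56 - 2) ≡ 73/54 mod 83. 54⁻¹ ≡ 20 (mod 83) since 54·20 = 1080 ≡ 1, so λ ≡ 49.
  x = λ² - 2 - 56 = 2401 - 58 ≡ 19; y = λ·(2 - 19) - 48 ≡ 32. → (19, 32)
4P: (19, 32) + (56, 38). λ = (38 - 32)/(56 - 19) ≡ 6/37 mod 83. 37⁻¹ ≡ 9 (mod 83) since 37·9 = 333 ≡ 1, so λ ≡ 54.
  x = λ² - 19 - 56 = 2916 - 75 ≡ 19; y = λ·(19 - 19) - 32 ≡ 51. → (19, 51)
5P: (19, 51) + (56, 38). λ = (38 - 51)/(56 - 19) ≡ 70/37 mod 83. 37⁻¹ ≡ 9 (mod 83), so λ ≡ 49.
  x = λ² - 19 - 56 = 2401 - 75 ≡ 2; y = λ·(19 - 2) - 51 ≡ 35. → (2, 35)
6P: (2, 35) + (56, 38). λ = (38 - 35)/(56 - 2) ≡ 3/54 mod 83. 54⁻¹ ≡ 20 (mod 83), so λ ≡ 60.
  x = λ² - 2 - 56 = 3600 - 58 ≡ 56; y = λ·(2 - 56) - 35 ≡ 45. → (56, 45)
7P: (56, 45) + (56, 38): same x and y₁ ≡ -y₂, so the sum is O.
7P = O, so the order is 7.

7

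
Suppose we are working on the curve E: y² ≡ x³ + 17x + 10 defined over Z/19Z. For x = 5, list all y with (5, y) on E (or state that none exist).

x³ + 17x + 10 = 220 ≡ 11 (mod 19).
Square roots of 11 mod 19: 7 and 12 (since 7² = 49 ≡ 11).

7, 12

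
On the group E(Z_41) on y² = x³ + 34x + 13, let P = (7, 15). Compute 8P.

(18, 26)

Double-and-add on 8 = (1000)₂. Start with P = (7, 15) for the leading 1-bit.
double: tangent at (7, 15): λ = (3·7² + 34)/(2·15) ≡ 17/30. 30⁻¹ ≡ 26 (mod 41) since 30·26 = 780 ≡ 1, so λ ≡ 17·26 ≡ 32.
  x = λ² - 7 - 7 = 1024 - 14 ≡ 26; y = λ·(7 - 26) - 15 ≡ 33. → (26, 33)
double: tangent at (26, 33): λ = (3·26² + 34)/(2·33) ≡ 12/25. 25⁻¹ ≡ 23 (mod 41) since 25·23 = 575 ≡ 1, so λ ≡ 12·23 ≡ 30.
  x = λ² - 26 - 26 = 900 - 52 ≡ 28; y = λ·(26 - 28) - 33 ≡ 30. → (28, 30)
double: tangent at (28, 30): λ = (3·28² + 34)/(2·30) ≡ 8/19. 19⁻¹ ≡ 13 (mod 41), so λ ≡ 8·13 ≡ 22.
  x = λ² - 28 - 28 = 484 - 56 ≡ 18; y = λ·(28 - 18) - 30 ≡ 26. → (18, 26)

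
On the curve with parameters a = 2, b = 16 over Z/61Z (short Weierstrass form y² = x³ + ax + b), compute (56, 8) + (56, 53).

The two points share x = 56 and their y-coordinates satisfy 8 + 53 ≡ 0 (mod 61), so they are inverses. Their sum is O.

O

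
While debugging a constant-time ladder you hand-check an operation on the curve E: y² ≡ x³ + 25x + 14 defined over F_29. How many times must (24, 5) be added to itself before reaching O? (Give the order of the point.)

2P: tangent at (24, 5): λ = (3·24² + 25)/(2·5) ≡ 13/10. 10⁻¹ ≡ 3 (mod 29) since 10·3 = 30 ≡ 1, so λ ≡ 13·3 ≡ 10.
  x = λ² - 24 - 24 = 100 - 48 ≡ 23; y = λ·(24 - 23) - 5 ≡ 5. → (23, 5)
3P: (23, 5) + (24, 5). λ = (5 - 5)/(24 - 23) ≡ 0/1 mod 29. 1⁻¹ ≡ 1 (mod 29), so λ ≡ 0.
  x = λ² - 23 - 24 = 0 - 47 ≡ 11; y = λ·(23 - 11) - 5 ≡ 24. → (11, 24)
4P: (11, 24) + (24, 5). λ = (5 - 24)/(24 - 11) ≡ 10/13 mod 29. 13⁻¹ ≡ 9 (mod 29) since 13·9 = 117 ≡ 1, so λ ≡ 3.
  x = λ² - 11 - 24 = 9 - 35 ≡ 3; y = λ·(11 - 3) - 24 ≡ 0. → (3, 0)
5P: (3, 0) + (24, 5). λ = (5 - 0)/(24 - 3) ≡ 5/21 mod 29. 21⁻¹ ≡ 18 (mod 29), so λ ≡ 3.
  x = λ² - 3 - 24 = 9 - 27 ≡ 11; y = λ·(3 - 11) - 0 ≡ 5. → (11, 5)
6P: (11, 5) + (24, 5). λ = (5 - 5)/(24 - 11) ≡ 0/13 mod 29. 13⁻¹ ≡ 9 (mod 29) since 13·9 = 117 ≡ 1, so λ ≡ 0.
  x = λ² - 11 - 24 = 0 - 35 ≡ 23; y = λ·(11 - 23) - 5 ≡ 24. → (23, 24)
7P: (23, 24) + (24, 5). λ = (5 - 24)/(24 - 23) ≡ 10/1 mod 29. 1⁻¹ ≡ 1 (mod 29) since 1·1 = 1 ≡ 1, so λ ≡ 10.
  x = λ² - 23 - 24 = 100 - 47 ≡ 24; y = λ·(23 - 24) - 24 ≡ 24. → (24, 24)
8P: (24, 24) + (24, 5): same x and y₁ ≡ -y₂, so the sum is O.
8P = O, so the order is 8.

8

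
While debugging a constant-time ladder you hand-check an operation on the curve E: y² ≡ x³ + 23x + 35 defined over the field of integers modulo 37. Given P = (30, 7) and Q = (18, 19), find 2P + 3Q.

First 2P:
Repeated addition: build up to 2P.
2P: tangent at (30, 7): λ = (3·30² + 23)/(2·7) ≡ 22/14. 14⁻¹ ≡ 8 (mod 37), so λ ≡ 22·8 ≡ 28.
  x = λ² - 30 - 30 = 784 - 60 ≡ 21; y = λ·(30 - 21) - 7 ≡ 23. → (21, 23)
2P = (21, 23).
Next 3Q:
Repeated addition: build up to 3Q.
2Q: tangent at (18, 19): λ = (3·18² + 23)/(2·19) ≡ 33/1. 1⁻¹ ≡ 1 (mod 37), so λ ≡ 33·1 ≡ 33.
  x = λ² - 18 - 18 = 1089 - 36 ≡ 17; y = λ·(18 - 17) - 19 ≡ 14. → (17, 14)
3Q: (17, 14) + (18, 19). λ = (19 - 14)/(18 - 17) ≡ 5/1 mod 37. 1⁻¹ ≡ 1 (mod 37), so λ ≡ 5.
  x = λ² - 17 - 18 = 25 - 35 ≡ 27; y = λ·(17 - 27) - 14 ≡ 10. → (27, 10)
3Q = (27, 10).
Finally 2P + 3Q:
(21, 23) + (27, 10). λ = (10 - 23)/(27 - 21) ≡ 24/6 mod 37. 6⁻¹ ≡ 31 (mod 37), so λ ≡ 4.
  x = λ² - 21 - 27 = 16 - 48 ≡ 5; y = λ·(21 - 5) - 23 ≡ 4. → (5, 4)

(5, 4)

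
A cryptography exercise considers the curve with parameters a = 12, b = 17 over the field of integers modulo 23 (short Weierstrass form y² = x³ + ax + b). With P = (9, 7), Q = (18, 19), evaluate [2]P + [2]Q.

(9, 16)

First 2P:
Repeated addition: build up to 2P.
2P: tangent at (9, 7): λ = (3·9² + 12)/(2·7) ≡ 2/14. 14⁻¹ ≡ 5 (mod 23), so λ ≡ 2·5 ≡ 10.
  x = λ² - 9 - 9 = 100 - 18 ≡ 13; y = λ·(9 - 13) - 7 ≡ 22. → (13, 22)
2P = (13, 22).
Next 2Q:
Repeated addition: build up to 2Q.
2Q: tangent at (18, 19): λ = (3·18² + 12)/(2·19) ≡ 18/15. 15⁻¹ ≡ 20 (mod 23) since 15·20 = 300 ≡ 1, so λ ≡ 18·20 ≡ 15.
  x = λ² - 18 - 18 = 225 - 36 ≡ 5; y = λ·(18 - 5) - 19 ≡ 15. → (5, 15)
2Q = (5, 15).
Finally 2P + 2Q:
(13, 22) + (5, 15). λ = (15 - 22)/(5 - 13) ≡ 16/15 mod 23. 15⁻¹ ≡ 20 (mod 23) since 15·20 = 300 ≡ 1, so λ ≡ 21.
  x = λ² - 13 - 5 = 441 - 18 ≡ 9; y = λ·(13 - 9) - 22 ≡ 16. → (9, 16)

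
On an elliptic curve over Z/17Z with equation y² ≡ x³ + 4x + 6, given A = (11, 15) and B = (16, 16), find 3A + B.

(16, 1)

First 3A:
Repeated addition: build up to 3A.
2A: tangent at (11, 15): λ = (3·11² + 4)/(2·15) ≡ 10/13. 13⁻¹ ≡ 4 (mod 17), so λ ≡ 10·4 ≡ 6.
  x = λ² - 11 - 11 = 36 - 22 ≡ 14; y = λ·(11 - 14) - 15 ≡ 1. → (14, 1)
3A: (14, 1) + (11, 15). λ = (15 - 1)/(11 - 14) ≡ 14/14 mod 17. 14⁻¹ ≡ 11 (mod 17), so λ ≡ 1.
  x = λ² - 14 - 11 = 1 - 25 ≡ 10; y = λ·(14 - 10) - 1 ≡ 3. → (10, 3)
3A = (10, 3).
Finally 3A + B:
(10, 3) + (16, 16). λ = (16 - 3)/(16 - 10) ≡ 13/6 mod 17. 6⁻¹ ≡ 3 (mod 17), so λ ≡ 5.
  x = λ² - 10 - 16 = 25 - 26 ≡ 16; y = λ·(10 - 16) - 3 ≡ 1. → (16, 1)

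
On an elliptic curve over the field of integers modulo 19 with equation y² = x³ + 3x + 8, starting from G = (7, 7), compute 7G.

Double-and-add on 7 = (111)₂. Start with G = (7, 7) for the leading 1-bit.
double: tangent at (7, 7): λ = (3·7² + 3)/(2·7) ≡ 17/14. 14⁻¹ ≡ 15 (mod 19), so λ ≡ 17·15 ≡ 8.
  x = λ² - 7 - 7 = 64 - 14 ≡ 12; y = λ·(7 - 12) - 7 ≡ 10. → (12, 10)
add G: (12, 10) + (7, 7). λ = (7 - 10)/(7 - 12) ≡ 16/14 mod 19. 14⁻¹ ≡ 15 (mod 19), so λ ≡ 12.
  x = λ² - 12 - 7 = 144 - 19 ≡ 11; y = λ·(12 - 11) - 10 ≡ 2. → (11, 2)
double: tangent at (11, 2): λ = (3·11² + 3)/(2·2) ≡ 5/4. 4⁻¹ ≡ 5 (mod 19), so λ ≡ 5·5 ≡ 6.
  x = λ² - 11 - 11 = 36 - 22 ≡ 14; y = λ·(11 - 14) - 2 ≡ 18. → (14, 18)
add G: (14, 18) + (7, 7). λ = (7 - 18)/(7 - 14) ≡ 8/12 mod 19. 12⁻¹ ≡ 8 (mod 19) since 12·8 = 96 ≡ 1, so λ ≡ 7.
  x = λ² - 14 - 7 = 49 - 21 ≡ 9; y = λ·(14 - 9) - 18 ≡ 17. → (9, 17)

(9, 17)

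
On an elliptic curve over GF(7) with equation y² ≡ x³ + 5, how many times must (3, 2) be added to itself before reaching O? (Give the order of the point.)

2P: tangent at (3, 2): λ = (3·3² + 0)/(2·2) ≡ 6/4. 4⁻¹ ≡ 2 (mod 7) since 4·2 = 8 ≡ 1, so λ ≡ 6·2 ≡ 5.
  x = λ² - 3 - 3 = 25 - 6 ≡ 5; y = λ·(3 - 5) - 2 ≡ 2. → (5, 2)
3P: (5, 2) + (3, 2). λ = (2 - 2)/(3 - 5) ≡ 0/5 mod 7. 5⁻¹ ≡ 3 (mod 7) since 5·3 = 15 ≡ 1, so λ ≡ 0.
  x = λ² - 5 - 3 = 0 - 8 ≡ 6; y = λ·(5 - 6) - 2 ≡ 5. → (6, 5)
4P: (6, 5) + (3, 2). λ = (2 - 5)/(3 - 6) ≡ 4/4 mod 7. 4⁻¹ ≡ 2 (mod 7), so λ ≡ 1.
  x = λ² - 6 - 3 = 1 - 9 ≡ 6; y = λ·(6 - 6) - 5 ≡ 2. → (6, 2)
5P: (6, 2) + (3, 2). λ = (2 - 2)/(3 - 6) ≡ 0/4 mod 7. 4⁻¹ ≡ 2 (mod 7), so λ ≡ 0.
  x = λ² - 6 - 3 = 0 - 9 ≡ 5; y = λ·(6 - 5) - 2 ≡ 5. → (5, 5)
6P: (5, 5) + (3, 2). λ = (2 - 5)/(3 - 5) ≡ 4/5 mod 7. 5⁻¹ ≡ 3 (mod 7), so λ ≡ 5.
  x = λ² - 5 - 3 = 25 - 8 ≡ 3; y = λ·(5 - 3) - 5 ≡ 5. → (3, 5)
7P: (3, 5) + (3, 2): same x and y₁ ≡ -y₂, so the sum is O.
7P = O, so the order is 7.

7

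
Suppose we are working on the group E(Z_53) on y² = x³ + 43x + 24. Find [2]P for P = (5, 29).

tangent at (5, 29): λ = (3·5² + 43)/(2·29) ≡ 12/5. 5⁻¹ ≡ 32 (mod 53), so λ ≡ 12·32 ≡ 13.
  x = λ² - 5 - 5 = 169 - 10 ≡ 0; y = λ·(5 - 0) - 29 ≡ 36. → (0, 36)

(0, 36)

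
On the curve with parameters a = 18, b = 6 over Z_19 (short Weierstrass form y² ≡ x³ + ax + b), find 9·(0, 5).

(1, 14)

Write G = (0, 5).
Double-and-add on 9 = (1001)₂. Start with G = (0, 5) for the leading 1-bit.
double: tangent at (0, 5): λ = (3·0² + 18)/(2·5) ≡ 18/10. 10⁻¹ ≡ 2 (mod 19) since 10·2 = 20 ≡ 1, so λ ≡ 18·2 ≡ 17.
  x = λ² - 0 - 0 = 289 - 0 ≡ 4; y = λ·(0 - 4) - 5 ≡ 3. → (4, 3)
double: tangent at (4, 3): λ = (3·4² + 18)/(2·3) ≡ 9/6. 6⁻¹ ≡ 16 (mod 19) since 6·16 = 96 ≡ 1, so λ ≡ 9·16 ≡ 11.
  x = λ² - 4 - 4 = 121 - 8 ≡ 18; y = λ·(4 - 18) - 3 ≡ 14. → (18, 14)
double: tangent at (18, 14): λ = (3·18² + 18)/(2·14) ≡ 2/9. 9⁻¹ ≡ 17 (mod 19), so λ ≡ 2·17 ≡ 15.
  x = λ² - 18 - 18 = 225 - 36 ≡ 18; y = λ·(18 - 18) - 14 ≡ 5. → (18, 5)
add G: (18, 5) + (0, 5). λ = (5 - 5)/(0 - 18) ≡ 0/1 mod 19. 1⁻¹ ≡ 1 (mod 19), so λ ≡ 0.
  x = λ² - 18 - 0 = 0 - 18 ≡ 1; y = λ·(18 - 1) - 5 ≡ 14. → (1, 14)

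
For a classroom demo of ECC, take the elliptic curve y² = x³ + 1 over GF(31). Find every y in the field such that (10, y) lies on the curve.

3, 28

x³ + 0x + 1 = 1001 ≡ 9 (mod 31).
Square roots of 9 mod 31: 3 and 28 (since 3² = 9 ≡ 9).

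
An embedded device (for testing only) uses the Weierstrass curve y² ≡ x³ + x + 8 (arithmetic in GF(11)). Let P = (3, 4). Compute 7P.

Repeated addition: build up to 7P.
2P: tangent at (3, 4): λ = (3·3² + 1)/(2·4) ≡ 6/8. 8⁻¹ ≡ 7 (mod 11) since 8·7 = 56 ≡ 1, so λ ≡ 6·7 ≡ 9.
  x = λ² - 3 - 3 = 81 - 6 ≡ 9; y = λ·(3 - 9) - 4 ≡ 8. → (9, 8)
3P: (9, 8) + (3, 4). λ = (4 - 8)/(3 - 9) ≡ 7/5 mod 11. 5⁻¹ ≡ 9 (mod 11) since 5·9 = 45 ≡ 1, so λ ≡ 8.
  x = λ² - 9 - 3 = 64 - 12 ≡ 8; y = λ·(9 - 8) - 8 ≡ 0. → (8, 0)
4P: (8, 0) + (3, 4). λ = (4 - 0)/(3 - 8) ≡ 4/6 mod 11. 6⁻¹ ≡ 2 (mod 11), so λ ≡ 8.
  x = λ² - 8 - 3 = 64 - 11 ≡ 9; y = λ·(8 - 9) - 0 ≡ 3. → (9, 3)
5P: (9, 3) + (3, 4). λ = (4 - 3)/(3 - 9) ≡ 1/5 mod 11. 5⁻¹ ≡ 9 (mod 11), so λ ≡ 9.
  x = λ² - 9 - 3 = 81 - 12 ≡ 3; y = λ·(9 - 3) - 3 ≡ 7. → (3, 7)
6P: (3, 7) + (3, 4): same x and y₁ ≡ -y₂, so the sum is ∞.
7P: ∞ + (3, 4) = (3, 4) (identity).

(3, 4)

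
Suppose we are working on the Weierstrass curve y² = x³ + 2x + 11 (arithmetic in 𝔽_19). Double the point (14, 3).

tangent at (14, 3): λ = (3·14² + 2)/(2·3) ≡ 1/6. 6⁻¹ ≡ 16 (mod 19) since 6·16 = 96 ≡ 1, so λ ≡ 1·16 ≡ 16.
  x = λ² - 14 - 14 = 256 - 28 ≡ 0; y = λ·(14 - 0) - 3 ≡ 12. → (0, 12)

(0, 12)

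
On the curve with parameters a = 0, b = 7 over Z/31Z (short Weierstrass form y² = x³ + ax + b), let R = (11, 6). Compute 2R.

(27, 6)

tangent at (11, 6): λ = (3·11² + 0)/(2·6) ≡ 22/12. 12⁻¹ ≡ 13 (mod 31), so λ ≡ 22·13 ≡ 7.
  x = λ² - 11 - 11 = 49 - 22 ≡ 27; y = λ·(11 - 27) - 6 ≡ 6. → (27, 6)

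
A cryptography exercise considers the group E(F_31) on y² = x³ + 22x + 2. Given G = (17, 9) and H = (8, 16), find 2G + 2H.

First 2G:
Repeated addition: build up to 2G.
2G: tangent at (17, 9): λ = (3·17² + 22)/(2·9) ≡ 21/18. 18⁻¹ ≡ 19 (mod 31) since 18·19 = 342 ≡ 1, so λ ≡ 21·19 ≡ 27.
  x = λ² - 17 - 17 = 729 - 34 ≡ 13; y = λ·(17 - 13) - 9 ≡ 6. → (13, 6)
2G = (13, 6).
Next 2H:
Repeated addition: build up to 2H.
2H: tangent at (8, 16): λ = (3·8² + 22)/(2·16) ≡ 28/1. 1⁻¹ ≡ 1 (mod 31) since 1·1 = 1 ≡ 1, so λ ≡ 28·1 ≡ 28.
  x = λ² - 8 - 8 = 784 - 16 ≡ 24; y = λ·(8 - 24) - 16 ≡ 1. → (24, 1)
2H = (24, 1).
Finally 2G + 2H:
(13, 6) + (24, 1). λ = (1 - 6)/(24 - 13) ≡ 26/11 mod 31. 11⁻¹ ≡ 17 (mod 31), so λ ≡ 8.
  x = λ² - 13 - 24 = 64 - 37 ≡ 27; y = λ·(13 - 27) - 6 ≡ 6. → (27, 6)

(27, 6)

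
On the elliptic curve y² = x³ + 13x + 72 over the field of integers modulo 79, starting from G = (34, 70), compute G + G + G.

(71, 3)

Repeated addition: build up to 3G.
2G: tangent at (34, 70): λ = (3·34² + 13)/(2·70) ≡ 5/61. 61⁻¹ ≡ 57 (mod 79) since 61·57 = 3477 ≡ 1, so λ ≡ 5·57 ≡ 48.
  x = λ² - 34 - 34 = 2304 - 68 ≡ 24; y = λ·(34 - 24) - 70 ≡ 15. → (24, 15)
3G: (24, 15) + (34, 70). λ = (70 - 15)/(34 - 24) ≡ 55/10 mod 79. 10⁻¹ ≡ 8 (mod 79) since 10·8 = 80 ≡ 1, so λ ≡ 45.
  x = λ² - 24 - 34 = 2025 - 58 ≡ 71; y = λ·(24 - 71) - 15 ≡ 3. → (71, 3)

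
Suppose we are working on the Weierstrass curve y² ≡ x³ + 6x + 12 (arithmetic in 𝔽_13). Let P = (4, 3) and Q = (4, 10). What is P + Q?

O

The two points share x = 4 and their y-coordinates satisfy 3 + 10 ≡ 0 (mod 13), so they are inverses. Their sum is O.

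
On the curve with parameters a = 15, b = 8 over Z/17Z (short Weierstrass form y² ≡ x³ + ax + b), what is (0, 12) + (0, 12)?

(15, 2)

tangent at (0, 12): λ = (3·0² + 15)/(2·12) ≡ 15/7. 7⁻¹ ≡ 5 (mod 17) since 7·5 = 35 ≡ 1, so λ ≡ 15·5 ≡ 7.
  x = λ² - 0 - 0 = 49 - 0 ≡ 15; y = λ·(0 - 15) - 12 ≡ 2. → (15, 2)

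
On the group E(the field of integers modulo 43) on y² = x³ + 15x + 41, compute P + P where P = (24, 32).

tangent at (24, 32): λ = (3·24² + 15)/(2·32) ≡ 23/21. 21⁻¹ ≡ 41 (mod 43), so λ ≡ 23·41 ≡ 40.
  x = λ² - 24 - 24 = 1600 - 48 ≡ 4; y = λ·(24 - 4) - 32 ≡ 37. → (4, 37)

(4, 37)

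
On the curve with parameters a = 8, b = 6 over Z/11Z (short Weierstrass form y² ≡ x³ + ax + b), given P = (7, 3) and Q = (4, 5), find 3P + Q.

(4, 6)

First 3P:
Repeated addition: build up to 3P.
2P: tangent at (7, 3): λ = (3·7² + 8)/(2·3) ≡ 1/6. 6⁻¹ ≡ 2 (mod 11) since 6·2 = 12 ≡ 1, so λ ≡ 1·2 ≡ 2.
  x = λ² - 7 - 7 = 4 - 14 ≡ 1; y = λ·(7 - 1) - 3 ≡ 9. → (1, 9)
3P: (1, 9) + (7, 3). λ = (3 - 9)/(7 - 1) ≡ 5/6 mod 11. 6⁻¹ ≡ 2 (mod 11), so λ ≡ 10.
  x = λ² - 1 - 7 = 100 - 8 ≡ 4; y = λ·(1 - 4) - 9 ≡ 5. → (4, 5)
3P = (4, 5).
Finally 3P + Q:
tangent at (4, 5): λ = (3·4² + 8)/(2·5) ≡ 1/10. 10⁻¹ ≡ 10 (mod 11), so λ ≡ 1·10 ≡ 10.
  x = λ² - 4 - 4 = 100 - 8 ≡ 4; y = λ·(4 - 4) - 5 ≡ 6. → (4, 6)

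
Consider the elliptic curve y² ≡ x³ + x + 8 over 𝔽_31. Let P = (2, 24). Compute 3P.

(27, 23)

Repeated addition: build up to 3P.
2P: tangent at (2, 24): λ = (3·2² + 1)/(2·24) ≡ 13/17. 17⁻¹ ≡ 11 (mod 31) since 17·11 = 187 ≡ 1, so λ ≡ 13·11 ≡ 19.
  x = λ² - 2 - 2 = 361 - 4 ≡ 16; y = λ·(2 - 16) - 24 ≡ 20. → (16, 20)
3P: (16, 20) + (2, 24). λ = (24 - 20)/(2 - 16) ≡ 4/17 mod 31. 17⁻¹ ≡ 11 (mod 31), so λ ≡ 13.
  x = λ² - 16 - 2 = 169 - 18 ≡ 27; y = λ·(16 - 27) - 20 ≡ 23. → (27, 23)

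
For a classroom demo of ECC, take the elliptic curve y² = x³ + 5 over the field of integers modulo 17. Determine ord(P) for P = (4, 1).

9

2P: tangent at (4, 1): λ = (3·4² + 0)/(2·1) ≡ 14/2. 2⁻¹ ≡ 9 (mod 17), so λ ≡ 14·9 ≡ 7.
  x = λ² - 4 - 4 = 49 - 8 ≡ 7; y = λ·(4 - 7) - 1 ≡ 12. → (7, 12)
3P: (7, 12) + (4, 1). λ = (1 - 12)/(4 - 7) ≡ 6/14 mod 17. 14⁻¹ ≡ 11 (mod 17) since 14·11 = 154 ≡ 1, so λ ≡ 15.
  x = λ² - 7 - 4 = 225 - 11 ≡ 10; y = λ·(7 - 10) - 12 ≡ 11. → (10, 11)
4P: (10, 11) + (4, 1). λ = (1 - 11)/(4 - 10) ≡ 7/11 mod 17. 11⁻¹ ≡ 14 (mod 17) since 11·14 = 154 ≡ 1, so λ ≡ 13.
  x = λ² - 10 - 4 = 169 - 14 ≡ 2; y = λ·(10 - 2) - 11 ≡ 8. → (2, 8)
5P: (2, 8) + (4, 1). λ = (1 - 8)/(4 - 2) ≡ 10/2 mod 17. 2⁻¹ ≡ 9 (mod 17) since 2·9 = 18 ≡ 1, so λ ≡ 5.
  x = λ² - 2 - 4 = 25 - 6 ≡ 2; y = λ·(2 - 2) - 8 ≡ 9. → (2, 9)
6P: (2, 9) + (4, 1). λ = (1 - 9)/(4 - 2) ≡ 9/2 mod 17. 2⁻¹ ≡ 9 (mod 17), so λ ≡ 13.
  x = λ² - 2 - 4 = 169 - 6 ≡ 10; y = λ·(2 - 10) - 9 ≡ 6. → (10, 6)
7P: (10, 6) + (4, 1). λ = (1 - 6)/(4 - 10) ≡ 12/11 mod 17. 11⁻¹ ≡ 14 (mod 17) since 11·14 = 154 ≡ 1, so λ ≡ 15.
  x = λ² - 10 - 4 = 225 - 14 ≡ 7; y = λ·(10 - 7) - 6 ≡ 5. → (7, 5)
8P: (7, 5) + (4, 1). λ = (1 - 5)/(4 - 7) ≡ 13/14 mod 17. 14⁻¹ ≡ 11 (mod 17) since 14·11 = 154 ≡ 1, so λ ≡ 7.
  x = λ² - 7 - 4 = 49 - 11 ≡ 4; y = λ·(7 - 4) - 5 ≡ 16. → (4, 16)
9P: (4, 16) + (4, 1): same x and y₁ ≡ -y₂, so the sum is ∞.
9P = ∞, so the order is 9.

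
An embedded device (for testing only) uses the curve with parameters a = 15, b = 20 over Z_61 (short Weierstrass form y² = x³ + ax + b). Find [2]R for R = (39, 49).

(24, 33)

tangent at (39, 49): λ = (3·39² + 15)/(2·49) ≡ 3/37. 37⁻¹ ≡ 33 (mod 61), so λ ≡ 3·33 ≡ 38.
  x = λ² - 39 - 39 = 1444 - 78 ≡ 24; y = λ·(39 - 24) - 49 ≡ 33. → (24, 33)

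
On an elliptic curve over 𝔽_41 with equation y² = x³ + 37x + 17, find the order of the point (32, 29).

11

2P: tangent at (32, 29): λ = (3·32² + 37)/(2·29) ≡ 34/17. 17⁻¹ ≡ 29 (mod 41), so λ ≡ 34·29 ≡ 2.
  x = λ² - 32 - 32 = 4 - 64 ≡ 22; y = λ·(32 - 22) - 29 ≡ 32. → (22, 32)
3P: (22, 32) + (32, 29). λ = (29 - 32)/(32 - 22) ≡ 38/10 mod 41. 10⁻¹ ≡ 37 (mod 41), so λ ≡ 12.
  x = λ² - 22 - 32 = 144 - 54 ≡ 8; y = λ·(22 - 8) - 32 ≡ 13. → (8, 13)
4P: (8, 13) + (32, 29). λ = (29 - 13)/(32 - 8) ≡ 16/24 mod 41. 24⁻¹ ≡ 12 (mod 41), so λ ≡ 28.
  x = λ² - 8 - 32 = 784 - 40 ≡ 6; y = λ·(8 - 6) - 13 ≡ 2. → (6, 2)
5P: (6, 2) + (32, 29). λ = (29 - 2)/(32 - 6) ≡ 27/26 mod 41. 26⁻¹ ≡ 30 (mod 41) since 26·30 = 780 ≡ 1, so λ ≡ 31.
  x = λ² - 6 - 32 = 961 - 38 ≡ 21; y = λ·(6 - 21) - 2 ≡ 25. → (21, 25)
6P: (21, 25) + (32, 29). λ = (29 - 25)/(32 - 21) ≡ 4/11 mod 41. 11⁻¹ ≡ 15 (mod 41), so λ ≡ 19.
  x = λ² - 21 - 32 = 361 - 53 ≡ 21; y = λ·(21 - 21) - 25 ≡ 16. → (21, 16)
7P: (21, 16) + (32, 29). λ = (29 - 16)/(32 - 21) ≡ 13/11 mod 41. 11⁻¹ ≡ 15 (mod 41) since 11·15 = 165 ≡ 1, so λ ≡ 31.
  x = λ² - 21 - 32 = 961 - 53 ≡ 6; y = λ·(21 - 6) - 16 ≡ 39. → (6, 39)
8P: (6, 39) + (32, 29). λ = (29 - 39)/(32 - 6) ≡ 31/26 mod 41. 26⁻¹ ≡ 30 (mod 41) since 26·30 = 780 ≡ 1, so λ ≡ 28.
  x = λ² - 6 - 32 = 784 - 38 ≡ 8; y = λ·(6 - 8) - 39 ≡ 28. → (8, 28)
9P: (8, 28) + (32, 29). λ = (29 - 28)/(32 - 8) ≡ 1/24 mod 41. 24⁻¹ ≡ 12 (mod 41), so λ ≡ 12.
  x = λ² - 8 - 32 = 144 - 40 ≡ 22; y = λ·(8 - 22) - 28 ≡ 9. → (22, 9)
10P: (22, 9) + (32, 29). λ = (29 - 9)/(32 - 22) ≡ 20/10 mod 41. 10⁻¹ ≡ 37 (mod 41), so λ ≡ 2.
  x = λ² - 22 - 32 = 4 - 54 ≡ 32; y = λ·(22 - 32) - 9 ≡ 12. → (32, 12)
11P: (32, 12) + (32, 29): same x and y₁ ≡ -y₂, so the sum is 𝒪.
11P = 𝒪, so the order is 11.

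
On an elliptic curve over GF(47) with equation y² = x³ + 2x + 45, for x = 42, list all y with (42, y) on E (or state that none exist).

2, 45

x³ + 2x + 45 = 74217 ≡ 4 (mod 47).
Square roots of 4 mod 47: 2 and 45 (since 2² = 4 ≡ 4).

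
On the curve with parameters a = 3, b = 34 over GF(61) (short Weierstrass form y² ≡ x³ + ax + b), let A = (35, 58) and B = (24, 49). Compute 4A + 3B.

(53, 13)

First 4A:
Repeated addition: build up to 4A.
2A: tangent at (35, 58): λ = (3·35² + 3)/(2·58) ≡ 18/55. 55⁻¹ ≡ 10 (mod 61), so λ ≡ 18·10 ≡ 58.
  x = λ² - 35 - 35 = 3364 - 70 ≡ 0; y = λ·(35 - 0) - 58 ≡ 20. → (0, 20)
3A: (0, 20) + (35, 58). λ = (58 - 20)/(35 - 0) ≡ 38/35 mod 61. 35⁻¹ ≡ 7 (mod 61), so λ ≡ 22.
  x = λ² - 0 - 35 = 484 - 35 ≡ 22; y = λ·(0 - 22) - 20 ≡ 45. → (22, 45)
4A: (22, 45) + (35, 58). λ = (58 - 45)/(35 - 22) ≡ 13/13 mod 61. 13⁻¹ ≡ 47 (mod 61), so λ ≡ 1.
  x = λ² - 22 - 35 = 1 - 57 ≡ 5; y = λ·(22 - 5) - 45 ≡ 33. → (5, 33)
4A = (5, 33).
Next 3B:
Repeated addition: build up to 3B.
2B: tangent at (24, 49): λ = (3·24² + 3)/(2·49) ≡ 23/37. 37⁻¹ ≡ 33 (mod 61), so λ ≡ 23·33 ≡ 27.
  x = λ² - 24 - 24 = 729 - 48 ≡ 10; y = λ·(24 - 10) - 49 ≡ 24. → (10, 24)
3B: (10, 24) + (24, 49). λ = (49 - 24)/(24 - 10) ≡ 25/14 mod 61. 14⁻¹ ≡ 48 (mod 61) since 14·48 = 672 ≡ 1, so λ ≡ 41.
  x = λ² - 10 - 24 = 1681 - 34 ≡ 0; y = λ·(10 - 0) - 24 ≡ 20. → (0, 20)
3B = (0, 20).
Finally 4A + 3B:
(5, 33) + (0, 20). λ = (20 - 33)/(0 - 5) ≡ 48/56 mod 61. 56⁻¹ ≡ 12 (mod 61), so λ ≡ 27.
  x = λ² - 5 - 0 = 729 - 5 ≡ 53; y = λ·(5 - 53) - 33 ≡ 13. → (53, 13)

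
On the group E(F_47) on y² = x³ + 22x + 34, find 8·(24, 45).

(5, 9)

Write Q = (24, 45).
Repeated addition: build up to 8Q.
2Q: tangent at (24, 45): λ = (3·24² + 22)/(2·45) ≡ 11/43. 43⁻¹ ≡ 35 (mod 47) since 43·35 = 1505 ≡ 1, so λ ≡ 11·35 ≡ 9.
  x = λ² - 24 - 24 = 81 - 48 ≡ 33; y = λ·(24 - 33) - 45 ≡ 15. → (33, 15)
3Q: (33, 15) + (24, 45). λ = (45 - 15)/(24 - 33) ≡ 30/38 mod 47. 38⁻¹ ≡ 26 (mod 47) since 38·26 = 988 ≡ 1, so λ ≡ 28.
  x = λ² - 33 - 24 = 784 - 57 ≡ 22; y = λ·(33 - 22) - 15 ≡ 11. → (22, 11)
4Q: (22, 11) + (24, 45). λ = (45 - 11)/(24 - 22) ≡ 34/2 mod 47. 2⁻¹ ≡ 24 (mod 47), so λ ≡ 17.
  x = λ² - 22 - 24 = 289 - 46 ≡ 8; y = λ·(22 - 8) - 11 ≡ 39. → (8, 39)
5Q: (8, 39) + (24, 45). λ = (45 - 39)/(24 - 8) ≡ 6/16 mod 47. 16⁻¹ ≡ 3 (mod 47), so λ ≡ 18.
  x = λ² - 8 - 24 = 324 - 32 ≡ 10; y = λ·(8 - 10) - 39 ≡ 19. → (10, 19)
6Q: (10, 19) + (24, 45). λ = (45 - 19)/(24 - 10) ≡ 26/14 mod 47. 14⁻¹ ≡ 37 (mod 47) since 14·37 = 518 ≡ 1, so λ ≡ 22.
  x = λ² - 10 - 24 = 484 - 34 ≡ 27; y = λ·(10 - 27) - 19 ≡ 30. → (27, 30)
7Q: (27, 30) + (24, 45). λ = (45 - 30)/(24 - 27) ≡ 15/44 mod 47. 44⁻¹ ≡ 31 (mod 47), so λ ≡ 42.
  x = λ² - 27 - 24 = 1764 - 51 ≡ 21; y = λ·(27 - 21) - 30 ≡ 34. → (21, 34)
8Q: (21, 34) + (24, 45). λ = (45 - 34)/(24 - 21) ≡ 11/3 mod 47. 3⁻¹ ≡ 16 (mod 47) since 3·16 = 48 ≡ 1, so λ ≡ 35.
  x = λ² - 21 - 24 = 1225 - 45 ≡ 5; y = λ·(21 - 5) - 34 ≡ 9. → (5, 9)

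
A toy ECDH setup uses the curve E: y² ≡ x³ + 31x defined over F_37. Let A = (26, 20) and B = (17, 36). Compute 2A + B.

First 2A:
Repeated addition: build up to 2A.
2A: tangent at (26, 20): λ = (3·26² + 31)/(2·20) ≡ 24/3. 3⁻¹ ≡ 25 (mod 37), so λ ≡ 24·25 ≡ 8.
  x = λ² - 26 - 26 = 64 - 52 ≡ 12; y = λ·(26 - 12) - 20 ≡ 18. → (12, 18)
2A = (12, 18).
Finally 2A + B:
(12, 18) + (17, 36). λ = (36 - 18)/(17 - 12) ≡ 18/5 mod 37. 5⁻¹ ≡ 15 (mod 37) since 5·15 = 75 ≡ 1, so λ ≡ 11.
  x = λ² - 12 - 17 = 121 - 29 ≡ 18; y = λ·(12 - 18) - 18 ≡ 27. → (18, 27)

(18, 27)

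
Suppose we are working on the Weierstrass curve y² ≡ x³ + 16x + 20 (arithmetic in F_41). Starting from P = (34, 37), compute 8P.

Double-and-add on 8 = (1000)₂. Start with P = (34, 37) for the leading 1-bit.
double: tangent at (34, 37): λ = (3·34² + 16)/(2·37) ≡ 40/33. 33⁻¹ ≡ 5 (mod 41) since 33·5 = 165 ≡ 1, so λ ≡ 40·5 ≡ 36.
  x = λ² - 34 - 34 = 1296 - 68 ≡ 39; y = λ·(34 - 39) - 37 ≡ 29. → (39, 29)
double: tangent at (39, 29): λ = (3·39² + 16)/(2·29) ≡ 28/17. 17⁻¹ ≡ 29 (mod 41), so λ ≡ 28·29 ≡ 33.
  x = λ² - 39 - 39 = 1089 - 78 ≡ 27; y = λ·(39 - 27) - 29 ≡ 39. → (27, 39)
double: tangent at (27, 39): λ = (3·27² + 16)/(2·39) ≡ 30/37. 37⁻¹ ≡ 10 (mod 41), so λ ≡ 30·10 ≡ 13.
  x = λ² - 27 - 27 = 169 - 54 ≡ 33; y = λ·(27 - 33) - 39 ≡ 6. → (33, 6)

(33, 6)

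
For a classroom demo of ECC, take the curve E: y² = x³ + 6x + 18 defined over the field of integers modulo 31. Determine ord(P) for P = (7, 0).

2P: (7, 0) + (7, 0): same x and y₁ ≡ -y₂, so the sum is O.
2P = O, so the order is 2.

2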